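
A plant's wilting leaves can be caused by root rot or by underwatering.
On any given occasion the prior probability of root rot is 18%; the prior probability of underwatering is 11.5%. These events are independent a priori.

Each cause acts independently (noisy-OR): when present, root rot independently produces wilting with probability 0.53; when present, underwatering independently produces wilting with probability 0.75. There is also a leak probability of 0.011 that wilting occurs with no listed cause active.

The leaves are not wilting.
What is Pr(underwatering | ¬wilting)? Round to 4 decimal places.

Pr(underwatering | ¬wilting) ≈ 0.0315

Under noisy-OR, P(wilting | causes) = 1 − (1−0.011)·∏(1−qᵢ) over the active causes.
P(¬wilting) = 0.989*0.82*0.885 + 0.24725*0.82*0.115 + 0.46483*0.18*0.885 + 0.116208*0.18*0.115 = 0.717717 + 0.023316 + 0.074047 + 0.002406 = 0.817486
The underwatering-present share is 0.023316 + 0.002406 = 0.025722.
So P(underwatering | ¬wilting) = 0.025722/0.817486 ≈ 0.0315.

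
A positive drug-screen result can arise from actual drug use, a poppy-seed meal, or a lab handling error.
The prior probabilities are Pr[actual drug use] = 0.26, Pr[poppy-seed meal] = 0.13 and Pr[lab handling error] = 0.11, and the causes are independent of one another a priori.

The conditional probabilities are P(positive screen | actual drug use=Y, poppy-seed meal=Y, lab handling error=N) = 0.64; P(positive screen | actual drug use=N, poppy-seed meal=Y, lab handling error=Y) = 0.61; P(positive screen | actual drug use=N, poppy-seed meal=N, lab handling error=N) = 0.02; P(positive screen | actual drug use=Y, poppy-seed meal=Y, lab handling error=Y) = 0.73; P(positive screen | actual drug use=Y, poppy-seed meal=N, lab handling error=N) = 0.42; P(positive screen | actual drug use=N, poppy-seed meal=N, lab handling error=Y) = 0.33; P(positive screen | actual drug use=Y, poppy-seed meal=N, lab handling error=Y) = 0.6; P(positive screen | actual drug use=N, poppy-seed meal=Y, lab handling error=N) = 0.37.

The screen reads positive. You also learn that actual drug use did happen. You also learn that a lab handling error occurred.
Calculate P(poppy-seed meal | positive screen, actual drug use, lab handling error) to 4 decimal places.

P(poppy-seed meal | positive screen, actual drug use, lab handling error) ≈ 0.1538

Weight on poppy-seed meal=true, given the evidence: 0.73·0.13 = 0.094900
The normalizing constant is 0.6·0.87 + 0.73·0.13 = 0.616900
P(poppy-seed meal | positive screen, actual drug use, lab handling error) = 0.094900/0.616900 ≈ 0.1538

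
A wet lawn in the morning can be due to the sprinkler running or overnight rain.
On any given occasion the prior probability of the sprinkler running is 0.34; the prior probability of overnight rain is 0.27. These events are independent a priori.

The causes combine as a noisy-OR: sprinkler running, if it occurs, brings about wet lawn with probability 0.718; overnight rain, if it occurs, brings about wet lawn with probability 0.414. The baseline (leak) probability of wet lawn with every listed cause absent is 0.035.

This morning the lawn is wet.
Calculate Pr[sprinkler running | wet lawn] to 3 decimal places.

Under noisy-OR, P(wet lawn | causes) = 1 − (1−0.035)·∏(1−qᵢ) over the active causes.
For the numerator, keep only sprinkler running=true terms: 0.180657 + 0.077161 = 0.257818
Normalizer over all consistent configurations: 0.035×0.66×0.73 + 0.43451×0.66×0.27 + 0.72787×0.34×0.73 + 0.840532×0.34×0.27 = 0.352111
P(sprinkler running | wet lawn) = 0.257818/0.352111 ≈ 0.732

Pr[sprinkler running | wet lawn] ≈ 0.732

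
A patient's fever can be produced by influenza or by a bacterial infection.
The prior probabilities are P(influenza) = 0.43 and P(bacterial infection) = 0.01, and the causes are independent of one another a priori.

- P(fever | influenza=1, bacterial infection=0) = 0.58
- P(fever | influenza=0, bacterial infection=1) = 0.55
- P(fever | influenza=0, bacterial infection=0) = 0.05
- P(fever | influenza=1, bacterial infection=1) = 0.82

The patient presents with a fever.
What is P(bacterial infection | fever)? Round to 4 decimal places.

Numerator (weight on configurations with bacterial infection): 0.003135 + 0.003526 = 0.006661
The normalizing constant is 0.05×0.57×0.99 + 0.55×0.57×0.01 + 0.58×0.43×0.99 + 0.82×0.43×0.01 = 0.281782
Posterior = 0.006661 / 0.281782 ≈ 0.0236

P(bacterial infection | fever) ≈ 0.0236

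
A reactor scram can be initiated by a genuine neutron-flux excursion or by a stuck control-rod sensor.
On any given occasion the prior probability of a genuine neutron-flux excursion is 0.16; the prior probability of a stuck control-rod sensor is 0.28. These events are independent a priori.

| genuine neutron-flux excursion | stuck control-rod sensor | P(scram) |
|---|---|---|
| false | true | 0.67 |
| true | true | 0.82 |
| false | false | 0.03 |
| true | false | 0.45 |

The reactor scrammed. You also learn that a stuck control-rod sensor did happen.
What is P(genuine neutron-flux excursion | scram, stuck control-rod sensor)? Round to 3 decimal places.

P(scram | stuck control-rod sensor) = 0.67·0.84 + 0.82·0.16 = 0.562800 + 0.131200 = 0.694000
The genuine neutron-flux excursion-present share is 0.82·0.16 = 0.131200.
So P(genuine neutron-flux excursion | scram, stuck control-rod sensor) = 0.131200/0.694000 ≈ 0.189.

P(genuine neutron-flux excursion | scram, stuck control-rod sensor) ≈ 0.189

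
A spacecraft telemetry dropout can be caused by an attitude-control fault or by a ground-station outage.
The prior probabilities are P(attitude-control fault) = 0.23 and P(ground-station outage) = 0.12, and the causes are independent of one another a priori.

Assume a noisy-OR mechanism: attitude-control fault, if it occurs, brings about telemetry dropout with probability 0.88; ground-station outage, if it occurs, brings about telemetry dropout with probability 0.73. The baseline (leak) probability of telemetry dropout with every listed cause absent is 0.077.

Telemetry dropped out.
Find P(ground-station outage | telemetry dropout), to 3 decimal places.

P(ground-station outage | telemetry dropout) ≈ 0.293

Under noisy-OR, P(telemetry dropout | causes) = 1 − (1−0.077)·∏(1−qᵢ) over the active causes.
P(telemetry dropout) = 0.077·0.77·0.88 + 0.75079·0.77·0.12 + 0.88924·0.23·0.88 + 0.970095·0.23·0.12 = 0.052175 + 0.069373 + 0.179982 + 0.026775 = 0.328305
Restricting to configurations with ground-station outage present: 0.069373 + 0.026775 = 0.096148.
So P(ground-station outage | telemetry dropout) = 0.096148/0.328305 ≈ 0.293.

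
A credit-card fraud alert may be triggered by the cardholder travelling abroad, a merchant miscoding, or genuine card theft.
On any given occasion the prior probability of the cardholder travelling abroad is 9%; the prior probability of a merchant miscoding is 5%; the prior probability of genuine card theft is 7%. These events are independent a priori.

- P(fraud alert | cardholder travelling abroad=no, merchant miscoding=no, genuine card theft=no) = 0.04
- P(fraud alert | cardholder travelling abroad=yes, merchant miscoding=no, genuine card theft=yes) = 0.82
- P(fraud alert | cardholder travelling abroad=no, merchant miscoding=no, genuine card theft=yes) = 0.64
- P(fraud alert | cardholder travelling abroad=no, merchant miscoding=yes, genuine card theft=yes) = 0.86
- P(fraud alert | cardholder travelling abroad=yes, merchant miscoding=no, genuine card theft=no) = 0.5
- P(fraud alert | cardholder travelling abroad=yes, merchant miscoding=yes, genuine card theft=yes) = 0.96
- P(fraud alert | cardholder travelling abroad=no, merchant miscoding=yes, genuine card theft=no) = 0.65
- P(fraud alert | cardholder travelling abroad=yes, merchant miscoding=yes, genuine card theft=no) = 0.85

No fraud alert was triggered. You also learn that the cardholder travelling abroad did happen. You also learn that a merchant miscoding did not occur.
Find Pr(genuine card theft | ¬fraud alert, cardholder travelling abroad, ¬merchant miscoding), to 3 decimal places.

For the numerator, keep only genuine card theft=true terms: 0.18·0.07 = 0.012600
The normalizing constant is 0.5·0.93 + 0.18·0.07 = 0.477600
P(genuine card theft | ¬fraud alert, cardholder travelling abroad, ¬merchant miscoding) = 0.012600/0.477600 ≈ 0.026

Pr(genuine card theft | ¬fraud alert, cardholder travelling abroad, ¬merchant miscoding) ≈ 0.026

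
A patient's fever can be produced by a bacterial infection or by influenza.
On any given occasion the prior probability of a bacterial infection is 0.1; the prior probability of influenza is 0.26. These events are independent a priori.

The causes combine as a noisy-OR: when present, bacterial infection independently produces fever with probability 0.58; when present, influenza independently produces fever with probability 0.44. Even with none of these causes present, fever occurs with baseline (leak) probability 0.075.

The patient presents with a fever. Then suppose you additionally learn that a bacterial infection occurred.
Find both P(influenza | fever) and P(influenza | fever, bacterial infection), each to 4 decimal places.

P(influenza | fever) ≈ 0.5831; P(influenza | fever, bacterial infection) ≈ 0.3101

Under noisy-OR, P(fever | causes) = 1 − (1−0.075)·∏(1−qᵢ) over the active causes.
Weight on influenza=true, given the evidence: 0.112788 + 0.020343 = 0.133131
The normalizing constant is 0.075*0.9*0.74 + 0.482*0.9*0.26 + 0.6115*0.1*0.74 + 0.78244*0.1*0.26 = 0.228332
P(influenza | fever) = 0.133131/0.228332 ≈ 0.5831

With the extra evidence:
By total probability over both values of influenza:
  P(fever | bacterial infection) = 0.6115×0.74 + 0.78244×0.26
        = 0.452510 + 0.203434 = 0.655944
Keeping only the influenza-present terms gives 0.203434, so
  P(influenza | fever, bacterial infection) = 0.203434 / 0.655944 ≈ 0.3101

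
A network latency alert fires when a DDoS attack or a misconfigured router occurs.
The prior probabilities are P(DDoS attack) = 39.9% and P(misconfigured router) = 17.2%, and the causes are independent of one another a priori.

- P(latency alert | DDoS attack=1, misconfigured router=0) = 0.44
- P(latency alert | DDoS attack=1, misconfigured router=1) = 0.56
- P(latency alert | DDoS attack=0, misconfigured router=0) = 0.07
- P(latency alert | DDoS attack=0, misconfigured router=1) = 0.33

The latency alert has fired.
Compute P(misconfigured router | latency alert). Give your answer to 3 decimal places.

Weight on misconfigured router=true, given the evidence: 0.034113 + 0.038432 = 0.072545
The normalizing constant is 0.07×0.601×0.828 + 0.33×0.601×0.172 + 0.44×0.399×0.828 + 0.56×0.399×0.172 = 0.252743
Posterior = 0.072545 / 0.252743 ≈ 0.287

P(misconfigured router | latency alert) ≈ 0.287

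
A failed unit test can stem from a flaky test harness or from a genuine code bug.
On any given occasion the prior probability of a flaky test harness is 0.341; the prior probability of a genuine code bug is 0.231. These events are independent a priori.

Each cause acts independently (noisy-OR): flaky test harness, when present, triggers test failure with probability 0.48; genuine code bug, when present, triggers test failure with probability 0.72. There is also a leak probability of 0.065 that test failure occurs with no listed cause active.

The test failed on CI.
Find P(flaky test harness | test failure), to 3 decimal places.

Under noisy-OR, P(test failure | causes) = 1 − (1−0.065)·∏(1−qᵢ) over the active causes.
For the numerator, keep only flaky test harness=true terms: 0.134733 + 0.068047 = 0.202780
Normalizer over all consistent configurations: 0.065×0.659×0.769 + 0.7382×0.659×0.231 + 0.5138×0.341×0.769 + 0.863864×0.341×0.231 = 0.348095
P(flaky test harness | test failure) = 0.202780/0.348095 ≈ 0.583

P(flaky test harness | test failure) ≈ 0.583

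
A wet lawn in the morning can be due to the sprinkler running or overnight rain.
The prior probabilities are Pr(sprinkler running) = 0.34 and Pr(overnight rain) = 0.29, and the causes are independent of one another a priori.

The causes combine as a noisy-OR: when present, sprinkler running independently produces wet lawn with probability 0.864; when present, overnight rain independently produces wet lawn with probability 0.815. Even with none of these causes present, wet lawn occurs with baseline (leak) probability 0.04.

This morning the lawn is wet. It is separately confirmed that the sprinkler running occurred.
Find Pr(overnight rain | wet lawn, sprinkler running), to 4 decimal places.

Pr(overnight rain | wet lawn, sprinkler running) ≈ 0.3143

Under noisy-OR, P(wet lawn | causes) = 1 − (1−0.04)·∏(1−qᵢ) over the active causes.
Sum P(wet lawn|·) weighted by the priors over both values of overnight rain:
  P(wet lawn | sprinkler running) = 0.86944×0.71 + 0.975846×0.29
        = 0.617302 + 0.282995 = 0.900297
Configurations with overnight rain contribute 0.282995, so
  P(overnight rain | wet lawn, sprinkler running) = 0.282995 / 0.900297 ≈ 0.3143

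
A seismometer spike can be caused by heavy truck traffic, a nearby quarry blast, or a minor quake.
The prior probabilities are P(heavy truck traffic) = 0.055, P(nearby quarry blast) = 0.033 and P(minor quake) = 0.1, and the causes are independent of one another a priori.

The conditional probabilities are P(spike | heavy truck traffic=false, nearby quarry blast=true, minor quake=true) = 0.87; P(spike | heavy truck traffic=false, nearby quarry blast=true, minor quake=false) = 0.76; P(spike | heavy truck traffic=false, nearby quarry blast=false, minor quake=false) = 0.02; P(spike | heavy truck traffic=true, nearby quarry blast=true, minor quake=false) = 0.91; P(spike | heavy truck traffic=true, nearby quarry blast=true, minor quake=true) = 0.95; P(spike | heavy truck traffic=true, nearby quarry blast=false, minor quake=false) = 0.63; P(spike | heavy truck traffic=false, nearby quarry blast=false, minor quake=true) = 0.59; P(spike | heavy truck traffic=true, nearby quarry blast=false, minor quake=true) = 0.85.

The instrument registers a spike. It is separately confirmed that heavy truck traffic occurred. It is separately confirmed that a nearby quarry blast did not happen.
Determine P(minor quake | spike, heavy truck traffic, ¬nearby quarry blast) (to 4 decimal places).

For the numerator, keep only minor quake=true terms: 0.85×0.1 = 0.085000
Normalizer over all consistent configurations: 0.63×0.9 + 0.85×0.1 = 0.652000
Posterior = 0.085000 / 0.652000 ≈ 0.1304

P(minor quake | spike, heavy truck traffic, ¬nearby quarry blast) ≈ 0.1304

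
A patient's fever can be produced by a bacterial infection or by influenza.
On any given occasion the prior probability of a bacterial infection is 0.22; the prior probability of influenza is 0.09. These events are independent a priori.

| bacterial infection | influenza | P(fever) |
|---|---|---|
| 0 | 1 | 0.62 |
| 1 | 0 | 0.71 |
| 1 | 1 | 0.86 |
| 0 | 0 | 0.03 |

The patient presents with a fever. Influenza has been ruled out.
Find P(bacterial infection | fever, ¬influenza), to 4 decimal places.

P(bacterial infection | fever, ¬influenza) ≈ 0.8697

Sum P(fever|·) weighted by the priors over both values of bacterial infection:
  P(fever | ¬influenza) = 0.03·0.78 + 0.71·0.22
        = 0.023400 + 0.156200 = 0.179600
The terms with bacterial infection present sum to 0.156200, so
  P(bacterial infection | fever, ¬influenza) = 0.156200 / 0.179600 ≈ 0.8697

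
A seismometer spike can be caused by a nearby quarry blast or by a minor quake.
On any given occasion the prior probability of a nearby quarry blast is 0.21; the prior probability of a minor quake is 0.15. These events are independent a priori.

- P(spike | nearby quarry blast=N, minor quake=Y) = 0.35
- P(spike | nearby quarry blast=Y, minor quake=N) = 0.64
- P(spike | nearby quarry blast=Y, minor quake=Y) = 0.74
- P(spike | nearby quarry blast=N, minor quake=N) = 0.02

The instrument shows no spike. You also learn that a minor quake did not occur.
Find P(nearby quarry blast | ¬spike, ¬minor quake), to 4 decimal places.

P(nearby quarry blast | ¬spike, ¬minor quake) ≈ 0.0890

By total probability over both values of nearby quarry blast:
  P(¬spike | ¬minor quake) = 0.98×0.79 + 0.36×0.21
        = 0.774200 + 0.075600 = 0.849800
Keeping only the nearby quarry blast-present terms gives 0.075600, so
  P(nearby quarry blast | ¬spike, ¬minor quake) = 0.075600 / 0.849800 ≈ 0.0890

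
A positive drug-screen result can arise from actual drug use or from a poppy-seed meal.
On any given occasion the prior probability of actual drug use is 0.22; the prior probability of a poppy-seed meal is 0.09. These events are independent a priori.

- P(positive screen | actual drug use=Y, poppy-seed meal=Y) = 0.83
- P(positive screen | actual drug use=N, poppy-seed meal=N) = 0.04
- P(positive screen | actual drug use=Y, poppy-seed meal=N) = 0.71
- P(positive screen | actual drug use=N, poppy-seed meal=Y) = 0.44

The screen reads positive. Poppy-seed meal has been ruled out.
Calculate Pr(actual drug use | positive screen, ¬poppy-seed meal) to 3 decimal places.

Pr(actual drug use | positive screen, ¬poppy-seed meal) ≈ 0.834

P(positive screen | ¬poppy-seed meal) = 0.04·0.78 + 0.71·0.22 = 0.031200 + 0.156200 = 0.187400
The actual drug use-present share is 0.71·0.22 = 0.156200.
Hence the posterior is 0.156200/0.187400 ≈ 0.834.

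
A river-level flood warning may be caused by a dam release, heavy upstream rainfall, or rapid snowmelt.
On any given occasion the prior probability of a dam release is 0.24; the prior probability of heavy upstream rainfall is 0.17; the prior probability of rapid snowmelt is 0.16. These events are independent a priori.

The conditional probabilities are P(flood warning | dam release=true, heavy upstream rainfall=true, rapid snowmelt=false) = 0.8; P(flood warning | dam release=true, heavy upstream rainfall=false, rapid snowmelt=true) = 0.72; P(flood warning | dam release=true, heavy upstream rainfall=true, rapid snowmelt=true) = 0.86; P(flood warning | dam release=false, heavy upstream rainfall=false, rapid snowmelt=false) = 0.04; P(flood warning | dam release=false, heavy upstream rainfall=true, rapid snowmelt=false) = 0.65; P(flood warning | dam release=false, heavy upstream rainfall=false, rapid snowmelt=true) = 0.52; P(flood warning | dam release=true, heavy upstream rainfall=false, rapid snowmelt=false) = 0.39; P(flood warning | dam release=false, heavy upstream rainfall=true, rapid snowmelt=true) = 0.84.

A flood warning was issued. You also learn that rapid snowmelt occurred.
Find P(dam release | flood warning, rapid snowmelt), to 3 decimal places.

P(flood warning | rapid snowmelt) = 0.52·0.76·0.83 + 0.84·0.76·0.17 + 0.72·0.24·0.83 + 0.86·0.24·0.17 = 0.328016 + 0.108528 + 0.143424 + 0.035088 = 0.615056
Restricting to configurations with dam release present: 0.143424 + 0.035088 = 0.178512.
Hence the posterior is 0.178512/0.615056 ≈ 0.290.

P(dam release | flood warning, rapid snowmelt) ≈ 0.290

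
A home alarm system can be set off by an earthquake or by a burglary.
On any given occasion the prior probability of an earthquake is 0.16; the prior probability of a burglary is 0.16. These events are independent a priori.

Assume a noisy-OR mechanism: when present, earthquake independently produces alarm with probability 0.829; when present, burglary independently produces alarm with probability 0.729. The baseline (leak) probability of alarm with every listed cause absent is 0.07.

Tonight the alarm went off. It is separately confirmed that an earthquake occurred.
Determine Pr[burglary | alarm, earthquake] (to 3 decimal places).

Under noisy-OR, P(alarm | causes) = 1 − (1−0.07)·∏(1−qᵢ) over the active causes.
P(alarm | earthquake) = 0.84097×0.84 + 0.956903×0.16 = 0.706415 + 0.153104 = 0.859519
The burglary-present share is 0.956903×0.16 = 0.153104.
So P(burglary | alarm, earthquake) = 0.153104/0.859519 ≈ 0.178.

Pr[burglary | alarm, earthquake] ≈ 0.178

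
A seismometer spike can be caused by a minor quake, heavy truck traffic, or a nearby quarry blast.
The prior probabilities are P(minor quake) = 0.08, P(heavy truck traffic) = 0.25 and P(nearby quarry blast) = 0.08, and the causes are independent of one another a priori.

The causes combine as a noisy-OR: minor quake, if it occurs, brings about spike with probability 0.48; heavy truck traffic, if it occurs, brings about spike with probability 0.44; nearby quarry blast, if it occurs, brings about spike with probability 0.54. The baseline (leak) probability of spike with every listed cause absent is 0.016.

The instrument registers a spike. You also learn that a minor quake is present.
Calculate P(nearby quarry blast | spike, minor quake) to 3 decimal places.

Under noisy-OR, P(spike | causes) = 1 − (1−0.016)·∏(1−qᵢ) over the active causes.
By total probability over the 4 (heavy truck traffic, nearby quarry blast) configurations:
  P(spike | minor quake) = 0.48832×0.75×0.92 + 0.764627×0.75×0.08 + 0.713459×0.25×0.92 + 0.868191×0.25×0.08
        = 0.336941 + 0.045878 + 0.164096 + 0.017364 = 0.564279
Keeping only the nearby quarry blast-present terms gives 0.063242, so
  P(nearby quarry blast | spike, minor quake) = 0.063242 / 0.564279 ≈ 0.112

P(nearby quarry blast | spike, minor quake) ≈ 0.112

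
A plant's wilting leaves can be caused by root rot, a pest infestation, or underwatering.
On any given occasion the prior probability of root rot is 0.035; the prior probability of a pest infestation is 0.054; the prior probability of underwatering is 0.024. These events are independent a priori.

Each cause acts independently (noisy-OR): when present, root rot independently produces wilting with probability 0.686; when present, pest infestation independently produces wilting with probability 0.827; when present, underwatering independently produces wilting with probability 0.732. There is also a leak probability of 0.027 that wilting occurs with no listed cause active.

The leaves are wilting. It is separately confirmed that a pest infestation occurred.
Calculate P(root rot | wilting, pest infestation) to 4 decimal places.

Under noisy-OR, P(wilting | causes) = 1 − (1−0.027)·∏(1−qᵢ) over the active causes.
Weight on root rot=true, given the evidence: 0.032354 + 0.000828 = 0.033182
Normalizer over all consistent configurations: 0.831671*0.965*0.976 + 0.954888*0.965*0.024 + 0.947145*0.035*0.976 + 0.985835*0.035*0.024 = 0.838598
Posterior = 0.033182 / 0.838598 ≈ 0.0396

P(root rot | wilting, pest infestation) ≈ 0.0396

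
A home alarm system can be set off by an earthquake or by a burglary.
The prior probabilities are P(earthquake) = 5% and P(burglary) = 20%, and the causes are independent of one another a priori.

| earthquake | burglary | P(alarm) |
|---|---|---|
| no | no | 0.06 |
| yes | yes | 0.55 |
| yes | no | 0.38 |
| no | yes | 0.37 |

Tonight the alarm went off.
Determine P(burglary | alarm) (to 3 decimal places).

P(burglary | alarm) ≈ 0.555

P(alarm) = 0.06·0.95·0.8 + 0.37·0.95·0.2 + 0.38·0.05·0.8 + 0.55·0.05·0.2 = 0.045600 + 0.070300 + 0.015200 + 0.005500 = 0.136600
Of this, 0.075800 comes from 0.070300 + 0.005500 (the burglary=true cases).
P(burglary | alarm) = 0.075800 / 0.136600 ≈ 0.555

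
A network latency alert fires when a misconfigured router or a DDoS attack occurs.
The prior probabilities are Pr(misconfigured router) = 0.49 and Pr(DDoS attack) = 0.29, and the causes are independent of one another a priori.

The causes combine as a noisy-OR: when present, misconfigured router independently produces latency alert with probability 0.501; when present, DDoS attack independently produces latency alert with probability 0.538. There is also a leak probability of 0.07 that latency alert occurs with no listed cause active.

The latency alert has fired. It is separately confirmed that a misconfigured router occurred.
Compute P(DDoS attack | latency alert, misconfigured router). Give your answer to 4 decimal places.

P(DDoS attack | latency alert, misconfigured router) ≈ 0.3745

Under noisy-OR, P(latency alert | causes) = 1 − (1−0.07)·∏(1−qᵢ) over the active causes.
Enumerate both values of DDoS attack and weight by the priors:
  P(latency alert | misconfigured router) = 0.53593×0.71 + 0.7856×0.29
        = 0.380510 + 0.227824 = 0.608334
The terms with DDoS attack present sum to 0.227824, so
  P(DDoS attack | latency alert, misconfigured router) = 0.227824 / 0.608334 ≈ 0.3745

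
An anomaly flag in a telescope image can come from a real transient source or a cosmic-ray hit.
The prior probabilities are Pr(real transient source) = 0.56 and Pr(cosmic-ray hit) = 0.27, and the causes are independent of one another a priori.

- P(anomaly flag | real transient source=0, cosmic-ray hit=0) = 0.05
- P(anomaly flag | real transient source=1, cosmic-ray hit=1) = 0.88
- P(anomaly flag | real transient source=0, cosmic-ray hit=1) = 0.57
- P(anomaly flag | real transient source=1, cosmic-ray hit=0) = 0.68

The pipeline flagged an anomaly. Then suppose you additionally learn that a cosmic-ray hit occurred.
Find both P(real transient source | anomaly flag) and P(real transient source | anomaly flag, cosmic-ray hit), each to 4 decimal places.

Sum P(anomaly flag|·) weighted by the priors over the 4 (real transient source, cosmic-ray hit) configurations:
  P(anomaly flag) = 0.05·0.44·0.73 + 0.57·0.44·0.27 + 0.68·0.56·0.73 + 0.88·0.56·0.27
        = 0.016060 + 0.067716 + 0.277984 + 0.133056 = 0.494816
The terms with real transient source present sum to 0.411040, so
  P(real transient source | anomaly flag) = 0.411040 / 0.494816 ≈ 0.8307

Now condition on the additional information:
By total probability over both values of real transient source:
  P(anomaly flag | cosmic-ray hit) = 0.57*0.44 + 0.88*0.56
        = 0.250800 + 0.492800 = 0.743600
Keeping only the real transient source-present terms gives 0.492800, so
  P(real transient source | anomaly flag, cosmic-ray hit) = 0.492800 / 0.743600 ≈ 0.6627
This is intercausal reasoning (explaining away): once cosmic-ray hit accounts for the anomaly flag, real transient source becomes less likely.

P(real transient source | anomaly flag) ≈ 0.8307; P(real transient source | anomaly flag, cosmic-ray hit) ≈ 0.6627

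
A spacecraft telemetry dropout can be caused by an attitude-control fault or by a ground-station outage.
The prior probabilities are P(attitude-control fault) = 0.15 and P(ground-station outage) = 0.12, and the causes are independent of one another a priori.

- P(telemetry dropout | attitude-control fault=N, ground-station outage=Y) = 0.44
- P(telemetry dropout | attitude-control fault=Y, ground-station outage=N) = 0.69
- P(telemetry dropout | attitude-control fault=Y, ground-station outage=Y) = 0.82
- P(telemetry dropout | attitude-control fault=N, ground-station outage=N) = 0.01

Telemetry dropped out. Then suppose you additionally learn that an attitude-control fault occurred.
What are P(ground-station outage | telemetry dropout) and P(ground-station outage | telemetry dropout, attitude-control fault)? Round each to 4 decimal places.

P(ground-station outage | telemetry dropout) ≈ 0.3770; P(ground-station outage | telemetry dropout, attitude-control fault) ≈ 0.1395

Weight on ground-station outage=true, given the evidence: 0.044880 + 0.014760 = 0.059640
The normalizing constant is 0.01*0.85*0.88 + 0.44*0.85*0.12 + 0.69*0.15*0.88 + 0.82*0.15*0.12 = 0.158200
P(ground-station outage | telemetry dropout) = 0.059640/0.158200 ≈ 0.3770

Now also conditioning on attitude-control fault=true:
Sum P(telemetry dropout|·) weighted by the priors over both values of ground-station outage:
  P(telemetry dropout | attitude-control fault) = 0.69·0.88 + 0.82·0.12
        = 0.607200 + 0.098400 = 0.705600
The terms with ground-station outage present sum to 0.098400, so
  P(ground-station outage | telemetry dropout, attitude-control fault) = 0.098400 / 0.705600 ≈ 0.1395
The drop from 0.3770 to 0.1395 is the explaining-away (discounting) effect.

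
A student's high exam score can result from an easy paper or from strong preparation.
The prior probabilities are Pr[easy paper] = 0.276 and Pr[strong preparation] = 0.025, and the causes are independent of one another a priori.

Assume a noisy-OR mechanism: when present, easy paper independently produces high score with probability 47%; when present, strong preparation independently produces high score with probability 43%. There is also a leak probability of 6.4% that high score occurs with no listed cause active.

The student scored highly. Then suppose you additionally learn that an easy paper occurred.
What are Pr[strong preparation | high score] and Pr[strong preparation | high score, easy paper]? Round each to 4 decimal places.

Pr[strong preparation | high score] ≈ 0.0690; Pr[strong preparation | high score, easy paper] ≈ 0.0352

Under noisy-OR, P(high score | causes) = 1 − (1−0.064)·∏(1−qᵢ) over the active causes.
Enumerate the 4 (easy paper, strong preparation) configurations and weight by the priors:
  P(high score) = 0.064×0.724×0.975 + 0.46648×0.724×0.025 + 0.50392×0.276×0.975 + 0.717234×0.276×0.025
        = 0.045178 + 0.008443 + 0.135605 + 0.004949 = 0.194175
The terms with strong preparation present sum to 0.013392, so
  P(strong preparation | high score) = 0.013392 / 0.194175 ≈ 0.0690

With the extra evidence:
P(high score | easy paper) = 0.50392·0.975 + 0.717234·0.025 = 0.491322 + 0.017931 = 0.509253
Restricting to configurations with strong preparation present: 0.717234·0.025 = 0.017931.
So P(strong preparation | high score, easy paper) = 0.017931/0.509253 ≈ 0.0352.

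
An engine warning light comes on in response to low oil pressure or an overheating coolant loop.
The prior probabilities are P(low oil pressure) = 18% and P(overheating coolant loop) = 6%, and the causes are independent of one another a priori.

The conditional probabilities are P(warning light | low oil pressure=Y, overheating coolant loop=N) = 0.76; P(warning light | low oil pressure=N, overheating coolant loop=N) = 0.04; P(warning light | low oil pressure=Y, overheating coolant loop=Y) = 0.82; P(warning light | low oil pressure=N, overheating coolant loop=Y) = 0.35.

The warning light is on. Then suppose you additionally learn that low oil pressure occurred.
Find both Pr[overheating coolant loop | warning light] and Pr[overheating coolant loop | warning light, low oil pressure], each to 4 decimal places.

Pr[overheating coolant loop | warning light] ≈ 0.1406; Pr[overheating coolant loop | warning light, low oil pressure] ≈ 0.0644

P(warning light) = 0.04*0.82*0.94 + 0.35*0.82*0.06 + 0.76*0.18*0.94 + 0.82*0.18*0.06 = 0.030832 + 0.017220 + 0.128592 + 0.008856 = 0.185500
Of this, 0.026076 comes from 0.017220 + 0.008856 (the overheating coolant loop=true cases).
So P(overheating coolant loop | warning light) = 0.026076/0.185500 ≈ 0.1406.

Now also conditioning on low oil pressure=true:
For the numerator, keep only overheating coolant loop=true terms: 0.82×0.06 = 0.049200
The normalizing constant is 0.76×0.94 + 0.82×0.06 = 0.763600
P(overheating coolant loop | warning light, low oil pressure) = 0.049200/0.763600 ≈ 0.0644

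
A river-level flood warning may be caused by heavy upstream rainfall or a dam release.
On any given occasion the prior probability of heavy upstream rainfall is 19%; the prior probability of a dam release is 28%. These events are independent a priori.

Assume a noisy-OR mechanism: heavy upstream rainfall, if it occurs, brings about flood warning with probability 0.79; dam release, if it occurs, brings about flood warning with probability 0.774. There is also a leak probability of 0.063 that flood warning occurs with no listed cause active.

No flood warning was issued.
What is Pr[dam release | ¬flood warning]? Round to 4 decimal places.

Pr[dam release | ¬flood warning] ≈ 0.0808

Under noisy-OR, P(flood warning | causes) = 1 − (1−0.063)·∏(1−qᵢ) over the active causes.
Numerator (weight on configurations with dam release): 0.048028 + 0.002366 = 0.050394
Normalizer over all consistent configurations: 0.937·0.81·0.72 + 0.211762·0.81·0.28 + 0.19677·0.19·0.72 + 0.04447·0.19·0.28 = 0.623770
P(dam release | ¬flood warning) = 0.050394/0.623770 ≈ 0.0808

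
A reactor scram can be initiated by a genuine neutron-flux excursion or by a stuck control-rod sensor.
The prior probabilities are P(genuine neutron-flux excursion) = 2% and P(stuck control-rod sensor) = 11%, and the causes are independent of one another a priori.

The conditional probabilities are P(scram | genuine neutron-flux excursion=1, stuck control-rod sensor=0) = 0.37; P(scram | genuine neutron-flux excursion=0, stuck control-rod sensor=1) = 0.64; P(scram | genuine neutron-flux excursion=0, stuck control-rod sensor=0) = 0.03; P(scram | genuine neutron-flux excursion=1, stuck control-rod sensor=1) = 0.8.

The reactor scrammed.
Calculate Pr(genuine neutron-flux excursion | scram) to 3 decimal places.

Pr(genuine neutron-flux excursion | scram) ≈ 0.081

P(scram) = 0.03×0.98×0.89 + 0.64×0.98×0.11 + 0.37×0.02×0.89 + 0.8×0.02×0.11 = 0.026166 + 0.068992 + 0.006586 + 0.001760 = 0.103504
Restricting to configurations with genuine neutron-flux excursion present: 0.006586 + 0.001760 = 0.008346.
P(genuine neutron-flux excursion | scram) = 0.008346 / 0.103504 ≈ 0.081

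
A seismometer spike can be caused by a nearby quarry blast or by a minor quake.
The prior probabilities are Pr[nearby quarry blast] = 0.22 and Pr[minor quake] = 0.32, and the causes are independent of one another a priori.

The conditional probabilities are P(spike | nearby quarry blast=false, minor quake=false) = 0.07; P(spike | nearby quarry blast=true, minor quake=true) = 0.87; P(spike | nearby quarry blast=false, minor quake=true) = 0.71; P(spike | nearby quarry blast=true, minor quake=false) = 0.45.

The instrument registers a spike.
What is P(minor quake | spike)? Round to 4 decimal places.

P(spike) = 0.07*0.78*0.68 + 0.71*0.78*0.32 + 0.45*0.22*0.68 + 0.87*0.22*0.32 = 0.037128 + 0.177216 + 0.067320 + 0.061248 = 0.342912
The minor quake-present share is 0.177216 + 0.061248 = 0.238464.
Hence the posterior is 0.238464/0.342912 ≈ 0.6954.

P(minor quake | spike) ≈ 0.6954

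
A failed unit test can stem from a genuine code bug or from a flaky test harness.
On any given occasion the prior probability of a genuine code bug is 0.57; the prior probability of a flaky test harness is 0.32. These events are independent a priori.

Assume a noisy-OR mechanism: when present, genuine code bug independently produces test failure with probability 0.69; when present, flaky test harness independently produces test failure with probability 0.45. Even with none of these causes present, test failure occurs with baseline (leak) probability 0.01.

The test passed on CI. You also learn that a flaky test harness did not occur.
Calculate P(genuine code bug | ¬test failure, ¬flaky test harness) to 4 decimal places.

P(genuine code bug | ¬test failure, ¬flaky test harness) ≈ 0.2912

Under noisy-OR, P(test failure | causes) = 1 − (1−0.01)·∏(1−qᵢ) over the active causes.
Sum P(¬test failure|·) weighted by the priors over both values of genuine code bug:
  P(¬test failure | ¬flaky test harness) = 0.99·0.43 + 0.3069·0.57
        = 0.425700 + 0.174933 = 0.600633
Keeping only the genuine code bug-present terms gives 0.174933, so
  P(genuine code bug | ¬test failure, ¬flaky test harness) = 0.174933 / 0.600633 ≈ 0.2912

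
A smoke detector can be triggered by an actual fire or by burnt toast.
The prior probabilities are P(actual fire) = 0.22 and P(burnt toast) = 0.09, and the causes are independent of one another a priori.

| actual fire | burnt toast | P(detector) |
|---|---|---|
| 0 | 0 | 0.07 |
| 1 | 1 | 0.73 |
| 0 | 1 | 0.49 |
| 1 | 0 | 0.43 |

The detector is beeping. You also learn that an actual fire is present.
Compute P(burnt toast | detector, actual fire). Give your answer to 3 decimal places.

P(burnt toast | detector, actual fire) ≈ 0.144

P(detector | actual fire) = 0.43·0.91 + 0.73·0.09 = 0.391300 + 0.065700 = 0.457000
Restricting to configurations with burnt toast present: 0.73·0.09 = 0.065700.
P(burnt toast | detector, actual fire) = 0.065700 / 0.457000 ≈ 0.144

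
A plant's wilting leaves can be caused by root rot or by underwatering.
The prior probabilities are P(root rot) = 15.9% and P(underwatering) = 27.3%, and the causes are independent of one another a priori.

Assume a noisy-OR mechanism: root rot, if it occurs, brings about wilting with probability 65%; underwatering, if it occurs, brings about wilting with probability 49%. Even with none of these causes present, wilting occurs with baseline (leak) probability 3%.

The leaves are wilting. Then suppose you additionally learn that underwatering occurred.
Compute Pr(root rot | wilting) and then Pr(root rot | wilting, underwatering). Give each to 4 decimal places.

Pr(root rot | wilting) ≈ 0.4552; Pr(root rot | wilting, underwatering) ≈ 0.2363

Under noisy-OR, P(wilting | causes) = 1 − (1−0.03)·∏(1−qᵢ) over the active causes.
P(wilting) = 0.03·0.841·0.727 + 0.5053·0.841·0.273 + 0.6605·0.159·0.727 + 0.826855·0.159·0.273 = 0.018342 + 0.116013 + 0.076349 + 0.035891 = 0.246595
Restricting to configurations with root rot present: 0.076349 + 0.035891 = 0.112240.
Hence the posterior is 0.112240/0.246595 ≈ 0.4552.

Now also conditioning on underwatering=true:
Weight on root rot=true, given the evidence: 0.826855·0.159 = 0.131470
The normalizing constant is 0.5053·0.841 + 0.826855·0.159 = 0.556427
Posterior = 0.131470 / 0.556427 ≈ 0.2363
The drop from 0.4552 to 0.2363 is the explaining-away (discounting) effect.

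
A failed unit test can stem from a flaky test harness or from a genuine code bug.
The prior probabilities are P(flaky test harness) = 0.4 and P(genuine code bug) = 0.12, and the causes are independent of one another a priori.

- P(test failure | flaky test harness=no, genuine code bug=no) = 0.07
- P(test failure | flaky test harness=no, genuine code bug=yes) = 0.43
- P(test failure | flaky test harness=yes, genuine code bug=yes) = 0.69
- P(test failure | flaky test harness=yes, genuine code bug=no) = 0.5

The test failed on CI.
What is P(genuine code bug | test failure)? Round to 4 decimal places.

P(genuine code bug | test failure) ≈ 0.2313

P(test failure) = 0.07×0.6×0.88 + 0.43×0.6×0.12 + 0.5×0.4×0.88 + 0.69×0.4×0.12 = 0.036960 + 0.030960 + 0.176000 + 0.033120 = 0.277040
Of this, 0.064080 comes from 0.030960 + 0.033120 (the genuine code bug=true cases).
Hence the posterior is 0.064080/0.277040 ≈ 0.2313.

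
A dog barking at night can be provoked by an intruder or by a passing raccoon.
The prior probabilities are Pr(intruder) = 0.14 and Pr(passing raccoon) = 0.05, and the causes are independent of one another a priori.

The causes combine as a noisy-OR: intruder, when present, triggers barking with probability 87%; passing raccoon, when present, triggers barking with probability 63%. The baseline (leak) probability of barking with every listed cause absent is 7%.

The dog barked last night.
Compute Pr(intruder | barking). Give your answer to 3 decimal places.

Pr(intruder | barking) ≈ 0.591

Under noisy-OR, P(barking | causes) = 1 − (1−0.07)·∏(1−qᵢ) over the active causes.
Weight on intruder=true, given the evidence: 0.116920 + 0.006687 = 0.123607
Denominator P(barking): 0.07·0.86·0.95 + 0.6559·0.86·0.05 + 0.8791·0.14·0.95 + 0.955267·0.14·0.05 = 0.209001
P(intruder | barking) = 0.123607/0.209001 ≈ 0.591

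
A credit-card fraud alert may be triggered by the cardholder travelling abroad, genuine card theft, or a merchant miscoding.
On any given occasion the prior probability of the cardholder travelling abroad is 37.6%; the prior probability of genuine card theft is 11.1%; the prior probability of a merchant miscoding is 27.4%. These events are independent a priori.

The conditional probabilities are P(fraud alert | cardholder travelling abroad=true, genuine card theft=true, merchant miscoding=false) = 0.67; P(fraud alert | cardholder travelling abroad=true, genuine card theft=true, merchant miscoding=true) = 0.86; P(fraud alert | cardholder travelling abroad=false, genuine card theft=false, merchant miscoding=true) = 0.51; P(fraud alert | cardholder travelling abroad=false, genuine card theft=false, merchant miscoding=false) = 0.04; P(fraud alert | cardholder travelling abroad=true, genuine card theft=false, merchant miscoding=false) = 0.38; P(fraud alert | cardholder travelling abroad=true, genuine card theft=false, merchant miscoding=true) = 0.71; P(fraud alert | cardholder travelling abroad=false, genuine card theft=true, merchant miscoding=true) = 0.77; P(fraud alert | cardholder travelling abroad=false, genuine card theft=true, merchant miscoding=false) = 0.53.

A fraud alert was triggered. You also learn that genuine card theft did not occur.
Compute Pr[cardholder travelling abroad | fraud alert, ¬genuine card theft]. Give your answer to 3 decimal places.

Pr[cardholder travelling abroad | fraud alert, ¬genuine card theft] ≈ 0.627

By total probability over the 4 (cardholder travelling abroad, merchant miscoding) configurations:
  P(fraud alert | ¬genuine card theft) = 0.04*0.624*0.726 + 0.51*0.624*0.274 + 0.38*0.376*0.726 + 0.71*0.376*0.274
        = 0.018121 + 0.087198 + 0.103731 + 0.073147 = 0.282197
Configurations with cardholder travelling abroad contribute 0.176878, so
  P(cardholder travelling abroad | fraud alert, ¬genuine card theft) = 0.176878 / 0.282197 ≈ 0.627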